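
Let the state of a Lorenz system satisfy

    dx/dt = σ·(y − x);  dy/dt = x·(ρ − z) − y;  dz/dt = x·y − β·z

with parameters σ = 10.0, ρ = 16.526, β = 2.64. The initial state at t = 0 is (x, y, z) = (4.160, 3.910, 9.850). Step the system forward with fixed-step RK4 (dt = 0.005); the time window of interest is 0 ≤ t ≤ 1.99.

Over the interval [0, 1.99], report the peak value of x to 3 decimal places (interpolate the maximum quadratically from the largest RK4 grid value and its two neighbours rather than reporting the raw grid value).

max x = 9.443

t=0.000: state=(4.160, 3.910, 9.850)
step 1 (dt=0.005): k1=(-2.500, 23.862, -9.738), k2=(-1.841, 23.862, -9.451), k3=(-1.857, 23.870, -9.446), k4=(-1.214, 23.877, -9.155); state += dt/6·(k1+2k2+2k3+k4)
t=0.005: state=(4.151, 4.029, 9.803)
t=0.010: state=(4.148, 4.149, 9.758)
t=0.015: state=(4.151, 4.269, 9.717)
continuing one RK4 step at a time; state shown every 20 steps (Δt=0.1):
t=0.100: state=(4.912, 6.443, 9.593)
t=0.200: state=(6.924, 9.253, 11.515)
t=0.300: state=(9.018, 10.479, 16.088)
t=0.400: state=(9.143, 7.828, 20.040)
t=0.500: state=(6.916, 4.262, 19.600)
t=0.600: state=(4.622, 2.892, 16.743)
t=0.700: state=(3.546, 3.079, 13.867)
t=0.800: state=(3.575, 4.053, 11.731)
t=0.900: state=(4.452, 5.717, 10.715)
t=1.000: state=(6.061, 7.958, 11.415)
t=1.100: state=(7.981, 9.694, 14.386)
t=1.200: state=(8.913, 8.825, 18.249)
t=1.300: state=(7.780, 5.843, 19.483)
t=1.400: state=(5.720, 3.837, 17.724)
t=1.500: state=(4.337, 3.497, 15.147)
t=1.600: state=(4.006, 4.145, 12.985)
t=1.700: state=(4.548, 5.466, 11.753)
t=1.800: state=(5.786, 7.297, 11.935)
t=1.900: state=(7.383, 8.908, 13.962)
t=1.990: state=(8.380, 8.898, 16.802)
largest grid value and its neighbours: x(0.350)=9.43925, x(0.355)=9.44316, x(0.360)=9.43956
parabola through these three points peaks at t≈0.355 with x≈9.44316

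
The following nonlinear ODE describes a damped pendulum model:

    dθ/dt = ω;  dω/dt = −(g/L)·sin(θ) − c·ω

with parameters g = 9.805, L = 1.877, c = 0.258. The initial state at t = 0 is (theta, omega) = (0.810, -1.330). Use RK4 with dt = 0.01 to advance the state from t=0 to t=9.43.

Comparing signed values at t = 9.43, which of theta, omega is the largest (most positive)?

largest component: omega

t=0.000: state=(0.810, -1.330)
step 1 (dt=0.01): k1=(-1.330, -3.440), k2=(-1.347, -3.412), k3=(-1.347, -3.412), k4=(-1.364, -3.383); state += dt/6·(k1+2k2+2k3+k4)
t=0.010: state=(0.797, -1.364)
t=0.020: state=(0.783, -1.398)
t=0.030: state=(0.769, -1.431)
continuing one RK4 step at a time; state shown every 50 steps (Δt=0.5):
t=0.500: state=(-0.123, -2.006)
t=1.000: state=(-0.814, -0.530)
t=1.500: state=(-0.605, 1.259)
t=2.000: state=(0.198, 1.603)
t=2.500: state=(0.695, 0.223)
t=3.000: state=(0.415, -1.208)
t=3.500: state=(-0.267, -1.222)
t=4.000: state=(-0.582, 0.058)
t=4.500: state=(-0.247, 1.126)
t=5.000: state=(0.312, 0.869)
t=5.500: state=(0.468, -0.280)
t=6.000: state=(0.106, -0.999)
t=6.500: state=(-0.327, -0.553)
t=7.000: state=(-0.355, 0.429)
t=7.500: state=(0.003, 0.837)
t=8.000: state=(0.314, 0.285)
t=8.500: state=(0.248, -0.505)
t=9.000: state=(-0.080, -0.656)
t=9.430: state=(-0.272, -0.176)
compare at T: theta=-0.272, omega=-0.176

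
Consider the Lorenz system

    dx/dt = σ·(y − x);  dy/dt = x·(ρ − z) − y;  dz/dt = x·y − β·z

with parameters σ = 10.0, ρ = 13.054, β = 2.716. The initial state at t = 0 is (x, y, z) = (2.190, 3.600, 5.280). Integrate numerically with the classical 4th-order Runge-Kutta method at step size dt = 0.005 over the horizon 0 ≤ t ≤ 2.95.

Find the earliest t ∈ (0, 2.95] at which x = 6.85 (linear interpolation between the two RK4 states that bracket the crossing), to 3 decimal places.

t = 0.244

t=0.000: state=(2.190, 3.600, 5.280)
step 1 (dt=0.005): k1=(14.100, 13.425, -6.456), k2=(14.083, 13.701, -6.211), k3=(14.090, 13.699, -6.211), k4=(14.080, 13.974, -5.964); state += dt/6·(k1+2k2+2k3+k4)
t=0.005: state=(2.260, 3.669, 5.249)
t=0.010: state=(2.331, 3.740, 5.220)
t=0.015: state=(2.401, 3.814, 5.194)
continuing one RK4 step at a time; state shown every 20 steps (Δt=0.1):
t=0.100: state=(3.716, 5.470, 5.208)
t=0.200: state=(5.790, 8.153, 6.852)
t=0.240: state=(6.757, 9.195, 8.220)
next step: t=0.245: state=(6.878, 9.310, 8.423) — x has crossed 6.85
linear interpolation between t=0.240 (6.75673) and t=0.245 (6.87848) → t≈0.244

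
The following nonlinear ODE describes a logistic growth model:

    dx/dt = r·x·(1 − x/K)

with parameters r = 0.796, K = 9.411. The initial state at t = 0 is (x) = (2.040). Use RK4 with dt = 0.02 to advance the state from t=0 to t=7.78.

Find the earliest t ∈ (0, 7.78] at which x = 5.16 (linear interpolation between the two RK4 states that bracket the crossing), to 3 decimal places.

t = 1.857

t=0.000: state=(2.040)
step 1 (dt=0.02): k1=(1.272), k2=(1.278), k3=(1.278), k4=(1.283); state += dt/6·(k1+2k2+2k3+k4)
t=0.020: state=(2.066)
t=0.040: state=(2.091)
t=0.060: state=(2.117)
continuing one RK4 step at a time; state shown every 25 steps (Δt=0.5):
t=0.500: state=(2.746)
t=1.000: state=(3.578)
t=1.500: state=(4.492)
t=1.840: state=(5.128)
next step: t=1.860: state=(5.165) — x has crossed 5.16
linear interpolation between t=1.840 (5.12794) and t=1.860 (5.16507) → t≈1.857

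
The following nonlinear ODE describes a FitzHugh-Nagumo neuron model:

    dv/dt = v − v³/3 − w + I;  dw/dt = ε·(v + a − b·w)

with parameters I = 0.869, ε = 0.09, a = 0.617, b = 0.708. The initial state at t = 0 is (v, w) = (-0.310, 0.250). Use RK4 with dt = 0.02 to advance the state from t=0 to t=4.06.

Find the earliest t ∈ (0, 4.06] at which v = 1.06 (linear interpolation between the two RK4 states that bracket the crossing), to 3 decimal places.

t=0.000: state=(-0.310, 0.250)
step 1 (dt=0.02): k1=(0.319, 0.012), k2=(0.322, 0.012), k3=(0.322, 0.012), k4=(0.325, 0.012); state += dt/6·(k1+2k2+2k3+k4)
t=0.020: state=(-0.304, 0.250)
t=0.040: state=(-0.297, 0.250)
t=0.060: state=(-0.290, 0.251)
continuing one RK4 step at a time; state shown every 10 steps (Δt=0.2):
t=0.200: state=(-0.240, 0.253)
t=0.400: state=(-0.157, 0.257)
t=0.600: state=(-0.057, 0.263)
t=0.800: state=(0.064, 0.271)
t=1.000: state=(0.210, 0.281)
t=1.200: state=(0.383, 0.294)
t=1.400: state=(0.585, 0.309)
t=1.600: state=(0.811, 0.329)
t=1.800: state=(1.048, 0.353)
next step: t=1.820: state=(1.072, 0.355) — v has crossed 1.06
linear interpolation between t=1.800 (1.04848) and t=1.820 (1.07204) → t≈1.810

t = 1.810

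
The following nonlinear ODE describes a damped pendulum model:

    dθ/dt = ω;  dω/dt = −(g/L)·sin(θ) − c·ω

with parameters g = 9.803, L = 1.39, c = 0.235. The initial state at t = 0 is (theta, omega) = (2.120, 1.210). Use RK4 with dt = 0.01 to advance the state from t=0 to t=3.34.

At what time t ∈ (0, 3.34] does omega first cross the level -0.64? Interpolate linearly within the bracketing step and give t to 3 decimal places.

t = 0.324

t=0.000: state=(2.120, 1.210)
step 1 (dt=0.01): k1=(1.210, -6.300), k2=(1.179, -6.270), k3=(1.179, -6.271), k4=(1.147, -6.241); state += dt/6·(k1+2k2+2k3+k4)
t=0.010: state=(2.132, 1.147)
t=0.020: state=(2.143, 1.085)
t=0.030: state=(2.153, 1.024)
continuing one RK4 step at a time; state shown every 20 steps (Δt=0.2):
t=0.200: state=(2.243, 0.042)
t=0.320: state=(2.208, -0.618)
next step: t=0.330: state=(2.202, -0.673) — omega has crossed -0.64
linear interpolation between t=0.320 (-0.61766) and t=0.330 (-0.67296) → t≈0.324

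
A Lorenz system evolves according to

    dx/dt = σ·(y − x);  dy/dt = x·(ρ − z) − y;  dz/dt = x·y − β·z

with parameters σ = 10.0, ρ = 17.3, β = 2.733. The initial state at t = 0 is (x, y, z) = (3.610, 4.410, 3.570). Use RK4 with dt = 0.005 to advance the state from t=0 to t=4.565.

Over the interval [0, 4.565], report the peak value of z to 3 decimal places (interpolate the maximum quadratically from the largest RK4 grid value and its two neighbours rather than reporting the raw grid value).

t=0.000: state=(3.610, 4.410, 3.570)
step 1 (dt=0.005): k1=(8.000, 45.155, 6.163), k2=(8.929, 45.261, 6.619), k3=(8.908, 45.289, 6.628), k4=(9.819, 45.419, 7.097); state += dt/6·(k1+2k2+2k3+k4)
t=0.005: state=(3.655, 4.636, 3.603)
t=0.010: state=(3.708, 4.864, 3.641)
t=0.015: state=(3.770, 5.094, 3.684)
continuing one RK4 step at a time; state shown every 40 steps (Δt=0.2):
t=0.200: state=(10.350, 14.833, 13.446)
t=0.400: state=(7.722, 1.751, 24.022)
t=0.600: state=(0.791, -0.310, 13.956)
t=0.800: state=(0.041, -0.016, 8.073)
t=1.000: state=(0.016, 0.024, 4.674)
t=1.200: state=(0.059, 0.102, 2.706)
t=1.400: state=(0.268, 0.476, 1.573)
t=1.600: state=(1.300, 2.339, 1.070)
t=1.800: state=(6.241, 10.785, 4.334)
t=2.000: state=(12.798, 9.186, 26.978)
t=2.200: state=(1.477, -1.675, 17.769)
t=2.400: state=(-1.216, -1.852, 10.383)
t=2.600: state=(-3.253, -4.992, 7.152)
t=2.800: state=(-9.036, -12.534, 13.197)
t=3.000: state=(-8.606, -4.424, 23.118)
t=3.200: state=(-2.524, -1.377, 14.896)
t=3.400: state=(-2.495, -3.342, 9.393)
t=3.600: state=(-6.097, -8.970, 9.517)
t=3.800: state=(-10.566, -9.919, 21.357)
t=4.000: state=(-4.686, -2.041, 18.439)
t=4.200: state=(-2.710, -2.983, 11.748)
t=4.400: state=(-5.064, -7.190, 9.745)
t=4.565: state=(-9.248, -11.376, 15.942)
largest grid value and its neighbours: z(2.015)=27.39810, z(2.020)=27.43716, z(2.025)=27.42948
parabola through these three points peaks at t≈2.022 with z≈27.43980

max z = 27.440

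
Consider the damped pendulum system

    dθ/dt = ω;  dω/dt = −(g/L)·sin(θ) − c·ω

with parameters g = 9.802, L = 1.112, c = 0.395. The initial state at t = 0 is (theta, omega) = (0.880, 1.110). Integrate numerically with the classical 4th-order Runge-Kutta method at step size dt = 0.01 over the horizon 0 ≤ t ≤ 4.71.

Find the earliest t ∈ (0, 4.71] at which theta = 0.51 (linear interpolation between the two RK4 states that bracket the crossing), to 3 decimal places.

t=0.000: state=(0.880, 1.110)
step 1 (dt=0.01): k1=(1.110, -7.232), k2=(1.074, -7.249), k3=(1.074, -7.248), k4=(1.038, -7.264); state += dt/6·(k1+2k2+2k3+k4)
t=0.010: state=(0.891, 1.038)
t=0.020: state=(0.901, 0.965)
t=0.030: state=(0.910, 0.892)
continuing one RK4 step at a time; state shown every 20 steps (Δt=0.2):
t=0.200: state=(0.956, -0.346)
t=0.400: state=(0.754, -1.618)
t=0.520: state=(0.525, -2.162)
next step: t=0.530: state=(0.503, -2.197) — theta has crossed 0.51
linear interpolation between t=0.520 (0.52496) and t=0.530 (0.50317) → t≈0.527

t = 0.527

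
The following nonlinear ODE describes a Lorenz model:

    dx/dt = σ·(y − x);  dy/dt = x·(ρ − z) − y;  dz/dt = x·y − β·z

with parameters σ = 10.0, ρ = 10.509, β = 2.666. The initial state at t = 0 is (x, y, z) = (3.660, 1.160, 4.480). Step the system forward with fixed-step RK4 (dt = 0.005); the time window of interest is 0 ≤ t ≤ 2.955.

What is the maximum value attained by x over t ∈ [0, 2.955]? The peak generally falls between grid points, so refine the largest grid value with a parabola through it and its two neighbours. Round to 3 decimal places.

t=0.000: state=(3.660, 1.160, 4.480)
step 1 (dt=0.005): k1=(-25.000, 20.906, -7.698), k2=(-23.852, 20.546, -7.531), k3=(-23.890, 20.563, -7.532), k4=(-22.777, 20.216, -7.372); state += dt/6·(k1+2k2+2k3+k4)
t=0.005: state=(3.541, 1.263, 4.442)
t=0.010: state=(3.432, 1.362, 4.406)
t=0.015: state=(3.333, 1.459, 4.372)
continuing one RK4 step at a time; state shown every 20 steps (Δt=0.1):
t=0.100: state=(2.725, 2.837, 3.962)
t=0.200: state=(3.369, 4.432, 3.998)
t=0.300: state=(4.728, 6.332, 4.995)
t=0.400: state=(6.411, 8.035, 7.432)
t=0.500: state=(7.597, 8.143, 10.872)
t=0.600: state=(7.279, 6.140, 13.132)
t=0.700: state=(5.687, 3.889, 12.879)
t=0.800: state=(4.078, 2.770, 11.230)
t=0.900: state=(3.142, 2.566, 9.412)
t=1.000: state=(2.864, 2.852, 7.904)
t=1.100: state=(3.067, 3.469, 6.866)
t=1.200: state=(3.644, 4.386, 6.414)
t=1.300: state=(4.525, 5.523, 6.701)
t=1.400: state=(5.560, 6.571, 7.852)
t=1.500: state=(6.389, 6.949, 9.643)
t=1.600: state=(6.549, 6.285, 11.223)
t=1.700: state=(5.933, 5.049, 11.716)
t=1.800: state=(4.982, 4.058, 11.124)
t=1.900: state=(4.213, 3.631, 10.037)
t=2.000: state=(3.841, 3.676, 8.955)
t=2.100: state=(3.860, 4.051, 8.150)
t=2.200: state=(4.194, 4.654, 7.777)
t=2.300: state=(4.743, 5.357, 7.929)
t=2.400: state=(5.359, 5.939, 8.603)
t=2.500: state=(5.821, 6.126, 9.592)
t=2.600: state=(5.916, 5.794, 10.454)
t=2.700: state=(5.609, 5.152, 10.785)
t=2.800: state=(5.093, 4.565, 10.529)
t=2.900: state=(4.628, 4.254, 9.924)
t=2.955: state=(4.457, 4.213, 9.551)
largest grid value and its neighbours: x(0.525)=7.68101, x(0.530)=7.68466, x(0.535)=7.68385
parabola through these three points peaks at t≈0.532 with x≈7.68488

max x = 7.685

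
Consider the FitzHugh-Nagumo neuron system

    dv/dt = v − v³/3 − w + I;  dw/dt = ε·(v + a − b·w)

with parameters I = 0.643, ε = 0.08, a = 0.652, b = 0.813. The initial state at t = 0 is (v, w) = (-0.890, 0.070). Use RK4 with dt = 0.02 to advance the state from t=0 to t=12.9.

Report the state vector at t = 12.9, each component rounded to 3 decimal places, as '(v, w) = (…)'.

t=0.000: state=(-0.890, 0.070)
step 1 (dt=0.02): k1=(-0.082, -0.024), k2=(-0.082, -0.024), k3=(-0.082, -0.024), k4=(-0.082, -0.024); state += dt/6·(k1+2k2+2k3+k4)
t=0.020: state=(-0.892, 0.070)
t=0.040: state=(-0.893, 0.069)
t=0.060: state=(-0.895, 0.069)
continuing one RK4 step at a time; state shown every 25 steps (Δt=0.5):
t=0.500: state=(-0.930, 0.058)
t=1.000: state=(-0.966, 0.044)
t=1.500: state=(-0.996, 0.030)
t=2.000: state=(-1.019, 0.015)
t=2.500: state=(-1.034, -0.000)
t=3.000: state=(-1.041, -0.016)
t=3.500: state=(-1.040, -0.030)
t=4.000: state=(-1.033, -0.045)
t=4.500: state=(-1.018, -0.058)
t=5.000: state=(-0.998, -0.070)
t=5.500: state=(-0.972, -0.081)
t=6.000: state=(-0.940, -0.090)
t=6.500: state=(-0.901, -0.098)
t=7.000: state=(-0.856, -0.104)
t=7.500: state=(-0.801, -0.108)
t=8.000: state=(-0.733, -0.109)
t=8.500: state=(-0.649, -0.107)
t=9.000: state=(-0.537, -0.101)
t=9.500: state=(-0.383, -0.091)
t=10.000: state=(-0.154, -0.073)
t=10.500: state=(0.202, -0.044)
t=11.000: state=(0.742, 0.001)
t=11.500: state=(1.361, 0.068)
t=12.000: state=(1.749, 0.154)
t=12.500: state=(1.869, 0.246)
t=12.900: state=(1.881, 0.320)

(v, w) = (1.881, 0.320)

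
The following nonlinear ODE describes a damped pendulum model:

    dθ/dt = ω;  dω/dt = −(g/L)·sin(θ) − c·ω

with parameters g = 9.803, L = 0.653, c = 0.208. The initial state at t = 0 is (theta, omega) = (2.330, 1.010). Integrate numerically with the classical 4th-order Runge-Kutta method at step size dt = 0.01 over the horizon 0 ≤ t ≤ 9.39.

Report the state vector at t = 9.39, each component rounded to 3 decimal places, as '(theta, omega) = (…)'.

t=0.000: state=(2.330, 1.010)
step 1 (dt=0.01): k1=(1.010, -11.100), k2=(0.955, -11.036), k3=(0.955, -11.039), k4=(0.900, -10.978); state += dt/6·(k1+2k2+2k3+k4)
t=0.010: state=(2.340, 0.900)
t=0.020: state=(2.348, 0.790)
t=0.030: state=(2.355, 0.682)
continuing one RK4 step at a time; state shown every 50 steps (Δt=0.5):
t=0.500: state=(1.445, -4.922)
t=1.000: state=(-1.510, -3.857)
t=1.500: state=(-1.612, 3.305)
t=2.000: state=(1.053, 4.580)
t=2.500: state=(1.460, -2.888)
t=3.000: state=(-0.960, -4.150)
t=3.500: state=(-1.190, 3.189)
t=4.000: state=(1.041, 3.157)
t=4.500: state=(0.821, -3.787)
t=5.000: state=(-1.135, -1.793)
t=5.500: state=(-0.357, 4.182)
t=6.000: state=(1.128, 0.214)
t=6.500: state=(-0.142, -3.898)
t=7.000: state=(-0.949, 1.369)
t=7.500: state=(0.560, 2.802)
t=8.000: state=(0.589, -2.612)
t=8.500: state=(-0.786, -1.193)
t=9.000: state=(-0.118, 3.048)
t=9.390: state=(0.755, 0.659)

(theta, omega) = (0.755, 0.659)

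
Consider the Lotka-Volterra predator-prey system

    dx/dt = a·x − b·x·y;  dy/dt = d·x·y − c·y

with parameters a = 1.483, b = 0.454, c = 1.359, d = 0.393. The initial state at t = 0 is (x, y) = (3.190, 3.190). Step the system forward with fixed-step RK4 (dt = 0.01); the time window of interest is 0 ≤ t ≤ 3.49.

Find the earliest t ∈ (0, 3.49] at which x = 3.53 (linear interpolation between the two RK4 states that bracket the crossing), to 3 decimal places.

t = 1.108

t=0.000: state=(3.190, 3.190)
step 1 (dt=0.01): k1=(0.111, -0.336), k2=(0.113, -0.335), k3=(0.113, -0.335), k4=(0.116, -0.334); state += dt/6·(k1+2k2+2k3+k4)
t=0.010: state=(3.191, 3.187)
t=0.020: state=(3.192, 3.183)
t=0.030: state=(3.194, 3.180)
continuing one RK4 step at a time; state shown every 20 steps (Δt=0.2):
t=0.200: state=(3.222, 3.127)
t=0.400: state=(3.271, 3.075)
t=0.600: state=(3.334, 3.037)
t=0.800: state=(3.408, 3.017)
t=1.000: state=(3.487, 3.014)
t=1.100: state=(3.527, 3.020)
next step: t=1.110: state=(3.531, 3.021) — x has crossed 3.53
linear interpolation between t=1.100 (3.52687) and t=1.110 (3.53081) → t≈1.108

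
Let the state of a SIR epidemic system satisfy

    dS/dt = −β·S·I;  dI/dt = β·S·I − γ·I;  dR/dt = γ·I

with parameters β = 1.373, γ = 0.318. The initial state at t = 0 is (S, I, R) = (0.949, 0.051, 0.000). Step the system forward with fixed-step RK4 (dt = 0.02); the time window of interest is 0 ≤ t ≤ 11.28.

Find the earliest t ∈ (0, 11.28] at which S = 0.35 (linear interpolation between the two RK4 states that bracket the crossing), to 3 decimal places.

t = 3.284

t=0.000: state=(0.949, 0.051, 0.000)
step 1 (dt=0.02): k1=(-0.066, 0.050, 0.016), k2=(-0.067, 0.051, 0.016), k3=(-0.067, 0.051, 0.016), k4=(-0.068, 0.051, 0.017); state += dt/6·(k1+2k2+2k3+k4)
t=0.020: state=(0.948, 0.052, 0.000)
t=0.040: state=(0.946, 0.053, 0.001)
t=0.060: state=(0.945, 0.054, 0.001)
continuing one RK4 step at a time; state shown every 25 steps (Δt=0.5):
t=0.500: state=(0.907, 0.082, 0.010)
t=1.000: state=(0.845, 0.128, 0.027)
t=1.500: state=(0.758, 0.190, 0.052)
t=2.000: state=(0.649, 0.263, 0.088)
t=2.500: state=(0.528, 0.336, 0.136)
t=3.000: state=(0.410, 0.395, 0.194)
t=3.280: state=(0.351, 0.419, 0.230)
next step: t=3.300: state=(0.347, 0.420, 0.233) — S has crossed 0.35
linear interpolation between t=3.280 (0.35086) and t=3.300 (0.34684) → t≈3.284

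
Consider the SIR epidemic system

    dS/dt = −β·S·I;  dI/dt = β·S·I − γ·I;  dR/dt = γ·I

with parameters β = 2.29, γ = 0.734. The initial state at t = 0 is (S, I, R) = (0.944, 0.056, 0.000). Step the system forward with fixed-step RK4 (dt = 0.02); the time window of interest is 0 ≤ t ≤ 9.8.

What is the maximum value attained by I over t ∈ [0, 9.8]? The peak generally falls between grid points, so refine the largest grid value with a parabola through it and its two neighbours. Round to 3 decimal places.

max I = 0.333

t=0.000: state=(0.944, 0.056, 0.000)
step 1 (dt=0.02): k1=(-0.121, 0.080, 0.041), k2=(-0.123, 0.081, 0.042), k3=(-0.123, 0.081, 0.042), k4=(-0.124, 0.082, 0.042); state += dt/6·(k1+2k2+2k3+k4)
t=0.020: state=(0.942, 0.058, 0.001)
t=0.040: state=(0.939, 0.059, 0.002)
t=0.060: state=(0.936, 0.061, 0.003)
continuing one RK4 step at a time; state shown every 25 steps (Δt=0.5):
t=0.500: state=(0.861, 0.110, 0.030)
t=1.000: state=(0.727, 0.189, 0.084)
t=1.500: state=(0.557, 0.274, 0.169)
t=2.000: state=(0.393, 0.326, 0.281)
t=2.500: state=(0.269, 0.329, 0.402)
t=3.000: state=(0.188, 0.295, 0.517)
t=3.500: state=(0.138, 0.245, 0.617)
t=4.000: state=(0.107, 0.195, 0.698)
t=4.500: state=(0.088, 0.151, 0.761)
t=5.000: state=(0.076, 0.115, 0.809)
t=5.500: state=(0.067, 0.086, 0.846)
t=6.000: state=(0.062, 0.064, 0.874)
t=6.500: state=(0.058, 0.048, 0.894)
t=7.000: state=(0.055, 0.035, 0.909)
t=7.500: state=(0.053, 0.026, 0.921)
t=8.000: state=(0.052, 0.019, 0.929)
t=8.500: state=(0.051, 0.014, 0.935)
t=9.000: state=(0.050, 0.010, 0.939)
t=9.500: state=(0.050, 0.008, 0.943)
t=9.800: state=(0.050, 0.006, 0.944)
largest grid value and its neighbours: I(2.240)=0.33317, I(2.260)=0.33325, I(2.280)=0.33325
parabola through these three points peaks at t≈2.270 with I≈0.33326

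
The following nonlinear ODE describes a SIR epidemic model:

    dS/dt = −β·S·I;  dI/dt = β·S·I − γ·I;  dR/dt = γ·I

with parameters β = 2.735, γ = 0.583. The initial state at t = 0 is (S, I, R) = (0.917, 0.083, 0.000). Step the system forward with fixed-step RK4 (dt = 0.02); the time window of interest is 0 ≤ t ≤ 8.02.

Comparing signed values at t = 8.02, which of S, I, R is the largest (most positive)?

t=0.000: state=(0.917, 0.083, 0.000)
step 1 (dt=0.02): k1=(-0.208, 0.160, 0.048), k2=(-0.212, 0.162, 0.049), k3=(-0.212, 0.162, 0.049), k4=(-0.215, 0.165, 0.050); state += dt/6·(k1+2k2+2k3+k4)
t=0.020: state=(0.913, 0.086, 0.001)
t=0.040: state=(0.908, 0.090, 0.002)
t=0.060: state=(0.904, 0.093, 0.003)
continuing one RK4 step at a time; state shown every 25 steps (Δt=0.5):
t=0.500: state=(0.763, 0.198, 0.039)
t=1.000: state=(0.522, 0.358, 0.120)
t=1.500: state=(0.294, 0.463, 0.242)
t=2.000: state=(0.154, 0.466, 0.380)
t=2.500: state=(0.085, 0.407, 0.508)
t=3.000: state=(0.051, 0.333, 0.616)
t=3.500: state=(0.034, 0.263, 0.703)
t=4.000: state=(0.025, 0.205, 0.771)
t=4.500: state=(0.019, 0.158, 0.823)
t=5.000: state=(0.016, 0.121, 0.863)
t=5.500: state=(0.014, 0.092, 0.894)
t=6.000: state=(0.012, 0.070, 0.918)
t=6.500: state=(0.011, 0.053, 0.936)
t=7.000: state=(0.011, 0.040, 0.949)
t=7.500: state=(0.010, 0.031, 0.959)
t=8.000: state=(0.010, 0.023, 0.967)
t=8.020: state=(0.010, 0.023, 0.967)
compare at T: S=0.010, I=0.023, R=0.967

largest component: R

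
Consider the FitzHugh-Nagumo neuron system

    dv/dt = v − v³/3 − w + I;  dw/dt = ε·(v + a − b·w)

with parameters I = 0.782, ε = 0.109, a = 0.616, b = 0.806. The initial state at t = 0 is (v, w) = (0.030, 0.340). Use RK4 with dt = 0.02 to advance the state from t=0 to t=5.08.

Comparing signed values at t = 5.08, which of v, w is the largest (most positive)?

t=0.000: state=(0.030, 0.340)
step 1 (dt=0.02): k1=(0.472, 0.041), k2=(0.476, 0.041), k3=(0.476, 0.041), k4=(0.481, 0.042); state += dt/6·(k1+2k2+2k3+k4)
t=0.020: state=(0.040, 0.341)
t=0.040: state=(0.049, 0.342)
t=0.060: state=(0.059, 0.343)
continuing one RK4 step at a time; state shown every 10 steps (Δt=0.2):
t=0.200: state=(0.134, 0.349)
t=0.400: state=(0.257, 0.361)
t=0.600: state=(0.403, 0.375)
t=0.800: state=(0.572, 0.392)
t=1.000: state=(0.761, 0.413)
t=1.200: state=(0.962, 0.438)
t=1.400: state=(1.160, 0.466)
t=1.600: state=(1.339, 0.498)
t=1.800: state=(1.486, 0.534)
t=2.000: state=(1.595, 0.571)
t=2.200: state=(1.669, 0.610)
t=2.400: state=(1.714, 0.649)
t=2.600: state=(1.739, 0.688)
t=2.800: state=(1.748, 0.727)
t=3.000: state=(1.748, 0.766)
t=3.200: state=(1.742, 0.804)
t=3.400: state=(1.732, 0.840)
t=3.600: state=(1.719, 0.876)
t=3.800: state=(1.705, 0.911)
t=4.000: state=(1.689, 0.946)
t=4.200: state=(1.673, 0.979)
t=4.400: state=(1.656, 1.011)
t=4.600: state=(1.638, 1.042)
t=4.800: state=(1.621, 1.073)
t=5.000: state=(1.603, 1.102)
t=5.080: state=(1.596, 1.114)
compare at T: v=1.596, w=1.114

largest component: v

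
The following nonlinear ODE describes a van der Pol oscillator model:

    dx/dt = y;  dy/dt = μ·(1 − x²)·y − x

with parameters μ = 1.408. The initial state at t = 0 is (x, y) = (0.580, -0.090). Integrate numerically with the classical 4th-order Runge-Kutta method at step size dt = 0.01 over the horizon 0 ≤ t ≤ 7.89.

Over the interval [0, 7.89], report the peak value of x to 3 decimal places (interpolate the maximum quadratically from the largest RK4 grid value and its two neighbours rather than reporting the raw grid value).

t=0.000: state=(0.580, -0.090)
step 1 (dt=0.01): k1=(-0.090, -0.664), k2=(-0.093, -0.667), k3=(-0.093, -0.667), k4=(-0.097, -0.670); state += dt/6·(k1+2k2+2k3+k4)
t=0.010: state=(0.579, -0.097)
t=0.020: state=(0.578, -0.103)
t=0.030: state=(0.577, -0.110)
continuing one RK4 step at a time; state shown every 50 steps (Δt=0.5):
t=0.500: state=(0.440, -0.499)
t=1.000: state=(0.040, -1.156)
t=1.500: state=(-0.748, -1.908)
t=2.000: state=(-1.540, -0.912)
t=2.500: state=(-1.669, 0.201)
t=3.000: state=(-1.464, 0.570)
t=3.500: state=(-1.106, 0.886)
t=4.000: state=(-0.521, 1.561)
t=4.500: state=(0.604, 2.986)
t=5.000: state=(1.854, 1.203)
t=5.500: state=(1.980, -0.260)
t=6.000: state=(1.780, -0.491)
t=6.500: state=(1.499, -0.642)
t=7.000: state=(1.119, -0.914)
t=7.500: state=(0.521, -1.589)
t=7.890: state=(-0.305, -2.729)
largest grid value and its neighbours: x(5.300)=2.00776, x(5.310)=2.00789, x(5.320)=2.00782
parabola through these three points peaks at t≈5.312 with x≈2.00789

max x = 2.008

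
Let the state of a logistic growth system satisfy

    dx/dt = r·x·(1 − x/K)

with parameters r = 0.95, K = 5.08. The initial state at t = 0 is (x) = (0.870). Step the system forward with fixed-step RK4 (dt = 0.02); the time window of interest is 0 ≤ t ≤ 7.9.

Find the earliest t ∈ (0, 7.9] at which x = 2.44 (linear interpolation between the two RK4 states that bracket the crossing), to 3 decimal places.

t = 1.577

t=0.000: state=(0.870)
step 1 (dt=0.02): k1=(0.685), k2=(0.689), k3=(0.689), k4=(0.694); state += dt/6·(k1+2k2+2k3+k4)
t=0.020: state=(0.884)
t=0.040: state=(0.898)
t=0.060: state=(0.912)
continuing one RK4 step at a time; state shown every 25 steps (Δt=0.5):
t=0.500: state=(1.267)
t=1.000: state=(1.769)
t=1.500: state=(2.348)
t=1.560: state=(2.420)
next step: t=1.580: state=(2.444) — x has crossed 2.44
linear interpolation between t=1.560 (2.41979) and t=1.580 (2.44388) → t≈1.577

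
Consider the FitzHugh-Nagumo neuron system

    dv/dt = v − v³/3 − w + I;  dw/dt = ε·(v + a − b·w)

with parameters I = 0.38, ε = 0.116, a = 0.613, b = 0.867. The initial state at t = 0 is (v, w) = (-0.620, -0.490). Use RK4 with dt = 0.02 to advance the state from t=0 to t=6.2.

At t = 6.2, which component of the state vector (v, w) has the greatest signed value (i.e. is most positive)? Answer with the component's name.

largest component: v

t=0.000: state=(-0.620, -0.490)
step 1 (dt=0.02): k1=(0.329, 0.048), k2=(0.331, 0.049), k3=(0.331, 0.049), k4=(0.333, 0.049); state += dt/6·(k1+2k2+2k3+k4)
t=0.020: state=(-0.613, -0.489)
t=0.040: state=(-0.607, -0.488)
t=0.060: state=(-0.600, -0.487)
continuing one RK4 step at a time; state shown every 25 steps (Δt=0.5):
t=0.500: state=(-0.431, -0.461)
t=1.000: state=(-0.168, -0.421)
t=1.500: state=(0.227, -0.365)
t=2.000: state=(0.802, -0.284)
t=2.500: state=(1.415, -0.172)
t=3.000: state=(1.757, -0.037)
t=3.500: state=(1.843, 0.102)
t=4.000: state=(1.830, 0.236)
t=4.500: state=(1.787, 0.361)
t=5.000: state=(1.736, 0.478)
t=5.500: state=(1.682, 0.586)
t=6.000: state=(1.626, 0.685)
t=6.200: state=(1.604, 0.723)
compare at T: v=1.604, w=0.723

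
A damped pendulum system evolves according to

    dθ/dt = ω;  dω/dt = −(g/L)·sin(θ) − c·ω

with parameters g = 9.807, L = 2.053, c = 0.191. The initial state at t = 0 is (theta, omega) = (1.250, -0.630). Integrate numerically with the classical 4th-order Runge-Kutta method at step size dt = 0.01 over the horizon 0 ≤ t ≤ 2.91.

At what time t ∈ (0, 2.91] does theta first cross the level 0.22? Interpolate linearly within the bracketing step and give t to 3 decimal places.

t=0.000: state=(1.250, -0.630)
step 1 (dt=0.01): k1=(-0.630, -4.413), k2=(-0.652, -4.404), k3=(-0.652, -4.404), k4=(-0.674, -4.395); state += dt/6·(k1+2k2+2k3+k4)
t=0.010: state=(1.243, -0.674)
t=0.020: state=(1.237, -0.718)
t=0.030: state=(1.229, -0.762)
continuing one RK4 step at a time; state shown every 10 steps (Δt=0.1):
t=0.100: state=(1.165, -1.061)
t=0.200: state=(1.039, -1.463)
t=0.300: state=(0.874, -1.823)
t=0.400: state=(0.676, -2.119)
t=0.500: state=(0.453, -2.333)
t=0.590: state=(0.238, -2.437)
next step: t=0.600: state=(0.213, -2.443) — theta has crossed 0.22
linear interpolation between t=0.590 (0.23768) and t=0.600 (0.21328) → t≈0.597

t = 0.597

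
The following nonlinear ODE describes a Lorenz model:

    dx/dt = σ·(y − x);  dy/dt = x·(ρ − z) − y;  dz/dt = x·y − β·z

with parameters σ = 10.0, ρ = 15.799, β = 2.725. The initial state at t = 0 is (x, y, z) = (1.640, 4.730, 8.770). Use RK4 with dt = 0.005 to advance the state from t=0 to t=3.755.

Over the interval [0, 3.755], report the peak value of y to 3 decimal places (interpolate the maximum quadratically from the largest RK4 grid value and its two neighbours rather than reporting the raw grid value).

max y = 11.003

t=0.000: state=(1.640, 4.730, 8.770)
step 1 (dt=0.005): k1=(30.900, 6.798, -16.141), k2=(30.297, 7.393, -15.637), k3=(30.327, 7.379, -15.645), k4=(29.753, 7.967, -15.145); state += dt/6·(k1+2k2+2k3+k4)
t=0.005: state=(1.792, 4.767, 8.692)
t=0.010: state=(1.938, 4.810, 8.619)
t=0.015: state=(2.079, 4.858, 8.550)
continuing one RK4 step at a time; state shown every 40 steps (Δt=0.2):
t=0.200: state=(6.614, 9.318, 9.971)
t=0.400: state=(9.510, 8.233, 19.696)
t=0.600: state=(4.479, 2.494, 16.327)
t=0.800: state=(3.125, 3.489, 10.892)
t=1.000: state=(5.403, 7.281, 9.808)
t=1.200: state=(8.998, 9.629, 16.657)
t=1.400: state=(6.225, 3.993, 17.858)
t=1.600: state=(3.776, 3.626, 12.736)
t=1.800: state=(5.095, 6.460, 10.694)
t=2.000: state=(8.170, 9.204, 15.086)
t=2.200: state=(7.003, 5.243, 17.891)
t=2.400: state=(4.456, 4.017, 13.858)
t=2.600: state=(5.149, 6.161, 11.604)
t=2.800: state=(7.606, 8.577, 14.532)
t=3.000: state=(7.193, 5.942, 17.403)
t=3.200: state=(4.994, 4.463, 14.459)
t=3.400: state=(5.320, 6.080, 12.351)
t=3.600: state=(7.249, 8.056, 14.401)
t=3.755: state=(7.480, 6.905, 16.755)
largest grid value and its neighbours: y(0.290)=10.99930, y(0.295)=11.00261, y(0.300)=10.99315
parabola through these three points peaks at t≈0.294 with y≈11.00298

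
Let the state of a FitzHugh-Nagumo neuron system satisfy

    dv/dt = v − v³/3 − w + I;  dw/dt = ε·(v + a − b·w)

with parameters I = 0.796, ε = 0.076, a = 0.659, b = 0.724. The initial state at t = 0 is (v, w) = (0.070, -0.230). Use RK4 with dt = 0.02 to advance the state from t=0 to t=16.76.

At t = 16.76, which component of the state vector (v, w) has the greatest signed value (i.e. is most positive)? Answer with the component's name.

t=0.000: state=(0.070, -0.230)
step 1 (dt=0.02): k1=(1.096, 0.068), k2=(1.106, 0.069), k3=(1.106, 0.069), k4=(1.116, 0.070); state += dt/6·(k1+2k2+2k3+k4)
t=0.020: state=(0.092, -0.229)
t=0.040: state=(0.115, -0.227)
t=0.060: state=(0.138, -0.226)
continuing one RK4 step at a time; state shown every 50 steps (Δt=1):
t=1.000: state=(1.516, -0.112)
t=2.000: state=(2.003, 0.081)
t=3.000: state=(1.971, 0.273)
t=4.000: state=(1.909, 0.450)
t=5.000: state=(1.844, 0.614)
t=6.000: state=(1.779, 0.764)
t=7.000: state=(1.713, 0.901)
t=8.000: state=(1.645, 1.025)
t=9.000: state=(1.576, 1.138)
t=10.000: state=(1.504, 1.240)
t=11.000: state=(1.428, 1.331)
t=12.000: state=(1.348, 1.411)
t=13.000: state=(1.261, 1.480)
t=14.000: state=(1.163, 1.540)
t=15.000: state=(1.048, 1.588)
t=16.000: state=(0.902, 1.624)
t=16.760: state=(0.750, 1.641)
compare at T: v=0.750, w=1.641

largest component: w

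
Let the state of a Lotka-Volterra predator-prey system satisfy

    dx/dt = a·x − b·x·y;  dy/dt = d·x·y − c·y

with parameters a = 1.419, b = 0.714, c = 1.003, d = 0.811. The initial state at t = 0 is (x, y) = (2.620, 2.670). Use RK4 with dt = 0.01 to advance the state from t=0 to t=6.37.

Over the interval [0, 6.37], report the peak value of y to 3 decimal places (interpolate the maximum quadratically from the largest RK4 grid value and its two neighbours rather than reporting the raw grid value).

t=0.000: state=(2.620, 2.670)
step 1 (dt=0.01): k1=(-1.277, 2.995), k2=(-1.302, 2.998), k3=(-1.302, 2.998), k4=(-1.326, 3.000); state += dt/6·(k1+2k2+2k3+k4)
t=0.010: state=(2.607, 2.700)
t=0.020: state=(2.593, 2.730)
t=0.030: state=(2.579, 2.760)
continuing one RK4 step at a time; state shown every 25 steps (Δt=0.25):
t=0.250: state=(2.172, 3.390)
t=0.500: state=(1.611, 3.871)
t=0.750: state=(1.134, 3.970)
t=1.000: state=(0.809, 3.753)
t=1.250: state=(0.610, 3.366)
t=1.500: state=(0.496, 2.927)
t=1.750: state=(0.436, 2.502)
t=2.000: state=(0.412, 2.121)
t=2.250: state=(0.414, 1.794)
t=2.500: state=(0.440, 1.522)
t=2.750: state=(0.488, 1.300)
t=3.000: state=(0.560, 1.125)
t=3.250: state=(0.662, 0.990)
t=3.500: state=(0.798, 0.893)
t=3.750: state=(0.976, 0.831)
t=4.000: state=(1.203, 0.806)
t=4.250: state=(1.485, 0.823)
t=4.500: state=(1.818, 0.895)
t=4.750: state=(2.183, 1.044)
t=5.000: state=(2.528, 1.311)
t=5.250: state=(2.751, 1.748)
t=5.500: state=(2.720, 2.381)
t=5.750: state=(2.374, 3.121)
t=6.000: state=(1.830, 3.725)
t=6.250: state=(1.304, 3.976)
t=6.370: state=(1.100, 3.961)
largest grid value and its neighbours: y(0.680)=3.97977, y(0.690)=3.98001, y(0.700)=3.97969
parabola through these three points peaks at t≈0.689 with y≈3.98002

max y = 3.980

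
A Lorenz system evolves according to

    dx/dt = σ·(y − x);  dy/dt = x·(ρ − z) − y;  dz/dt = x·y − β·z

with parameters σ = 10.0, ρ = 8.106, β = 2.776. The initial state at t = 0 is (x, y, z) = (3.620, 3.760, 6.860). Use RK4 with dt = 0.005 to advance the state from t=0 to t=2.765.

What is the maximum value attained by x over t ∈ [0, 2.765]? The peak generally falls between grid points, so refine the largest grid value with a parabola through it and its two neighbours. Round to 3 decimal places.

t=0.000: state=(3.620, 3.760, 6.860)
step 1 (dt=0.005): k1=(1.400, 0.751, -5.432), k2=(1.384, 0.802, -5.375), k3=(1.385, 0.802, -5.375), k4=(1.371, 0.853, -5.317); state += dt/6·(k1+2k2+2k3+k4)
t=0.005: state=(3.627, 3.764, 6.833)
t=0.010: state=(3.634, 3.769, 6.807)
t=0.015: state=(3.640, 3.774, 6.781)
continuing one RK4 step at a time; state shown every 20 steps (Δt=0.1):
t=0.100: state=(3.760, 3.923, 6.432)
t=0.200: state=(3.964, 4.207, 6.244)
t=0.300: state=(4.237, 4.530, 6.298)
t=0.400: state=(4.527, 4.802, 6.566)
t=0.500: state=(4.760, 4.939, 6.963)
t=0.600: state=(4.868, 4.900, 7.355)
t=0.700: state=(4.825, 4.713, 7.613)
t=0.800: state=(4.664, 4.467, 7.669)
t=0.900: state=(4.457, 4.254, 7.541)
t=1.000: state=(4.278, 4.131, 7.304)
t=1.100: state=(4.173, 4.113, 7.048)
t=1.200: state=(4.157, 4.183, 6.844)
t=1.300: state=(4.219, 4.313, 6.737)
t=1.400: state=(4.334, 4.462, 6.744)
t=1.500: state=(4.463, 4.588, 6.851)
t=1.600: state=(4.571, 4.656, 7.018)
t=1.700: state=(4.626, 4.650, 7.190)
t=1.800: state=(4.618, 4.580, 7.313)
t=1.900: state=(4.557, 4.478, 7.355)
t=2.000: state=(4.470, 4.381, 7.316)
t=2.100: state=(4.387, 4.315, 7.221)
t=2.200: state=(4.332, 4.296, 7.107)
t=2.300: state=(4.316, 4.319, 7.008)
t=2.400: state=(4.337, 4.374, 6.950)
t=2.500: state=(4.385, 4.440, 6.944)
t=2.600: state=(4.442, 4.498, 6.985)
t=2.700: state=(4.492, 4.533, 7.055)
t=2.765: state=(4.513, 4.538, 7.106)
largest grid value and its neighbours: x(0.615)=4.87096, x(0.620)=4.87118, x(0.625)=4.87103
parabola through these three points peaks at t≈0.620 with x≈4.87119

max x = 4.871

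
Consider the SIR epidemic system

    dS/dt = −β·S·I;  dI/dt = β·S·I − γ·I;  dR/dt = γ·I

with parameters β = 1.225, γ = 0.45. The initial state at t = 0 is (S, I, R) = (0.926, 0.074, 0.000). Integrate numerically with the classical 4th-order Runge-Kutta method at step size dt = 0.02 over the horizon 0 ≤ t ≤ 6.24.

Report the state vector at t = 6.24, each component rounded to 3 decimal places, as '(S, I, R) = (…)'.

t=0.000: state=(0.926, 0.074, 0.000)
step 1 (dt=0.02): k1=(-0.084, 0.051, 0.033), k2=(-0.084, 0.051, 0.034), k3=(-0.084, 0.051, 0.034), k4=(-0.085, 0.051, 0.034); state += dt/6·(k1+2k2+2k3+k4)
t=0.020: state=(0.924, 0.075, 0.001)
t=0.040: state=(0.923, 0.076, 0.001)
t=0.060: state=(0.921, 0.077, 0.002)
continuing one RK4 step at a time; state shown every 25 steps (Δt=0.5):
t=0.500: state=(0.878, 0.103, 0.020)
t=1.000: state=(0.815, 0.138, 0.047)
t=1.500: state=(0.740, 0.177, 0.082)
t=2.000: state=(0.656, 0.217, 0.127)
t=2.500: state=(0.568, 0.252, 0.180)
t=3.000: state=(0.483, 0.278, 0.239)
t=3.500: state=(0.405, 0.291, 0.304)
t=4.000: state=(0.339, 0.292, 0.370)
t=4.500: state=(0.284, 0.282, 0.434)
t=5.000: state=(0.240, 0.264, 0.496)
t=5.500: state=(0.206, 0.242, 0.553)
t=6.000: state=(0.179, 0.217, 0.604)
t=6.240: state=(0.168, 0.205, 0.627)

(S, I, R) = (0.168, 0.205, 0.627)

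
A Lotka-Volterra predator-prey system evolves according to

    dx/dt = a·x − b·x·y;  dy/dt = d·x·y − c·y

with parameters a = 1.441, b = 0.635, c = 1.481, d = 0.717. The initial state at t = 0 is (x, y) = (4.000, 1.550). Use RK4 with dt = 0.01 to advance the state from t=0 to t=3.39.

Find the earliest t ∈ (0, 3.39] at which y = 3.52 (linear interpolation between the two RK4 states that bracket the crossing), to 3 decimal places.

t = 0.553

t=0.000: state=(4.000, 1.550)
step 1 (dt=0.01): k1=(1.827, 2.150), k2=(1.804, 2.175), k3=(1.803, 2.175), k4=(1.780, 2.200); state += dt/6·(k1+2k2+2k3+k4)
t=0.010: state=(4.018, 1.572)
t=0.020: state=(4.036, 1.594)
t=0.030: state=(4.053, 1.617)
continuing one RK4 step at a time; state shown every 20 steps (Δt=0.2):
t=0.200: state=(4.245, 2.089)
t=0.400: state=(4.148, 2.849)
t=0.550: state=(3.805, 3.506)
next step: t=0.560: state=(3.775, 3.549) — y has crossed 3.52
linear interpolation between t=0.550 (3.50572) and t=0.560 (3.54933) → t≈0.553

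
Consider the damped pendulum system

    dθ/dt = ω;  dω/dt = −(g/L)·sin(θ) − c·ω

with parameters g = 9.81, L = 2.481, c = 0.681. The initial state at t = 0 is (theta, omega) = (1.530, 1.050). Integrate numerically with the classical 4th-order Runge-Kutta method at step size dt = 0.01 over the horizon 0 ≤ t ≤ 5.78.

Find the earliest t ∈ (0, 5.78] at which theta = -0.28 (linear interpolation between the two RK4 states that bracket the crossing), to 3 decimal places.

t = 1.469

t=0.000: state=(1.530, 1.050)
step 1 (dt=0.01): k1=(1.050, -4.666), k2=(1.027, -4.651), k3=(1.027, -4.651), k4=(1.003, -4.636); state += dt/6·(k1+2k2+2k3+k4)
t=0.010: state=(1.540, 1.003)
t=0.020: state=(1.550, 0.957)
t=0.030: state=(1.559, 0.911)
continuing one RK4 step at a time; state shown every 20 steps (Δt=0.2):
t=0.200: state=(1.651, 0.178)
t=0.400: state=(1.609, -0.582)
t=0.600: state=(1.424, -1.246)
t=0.800: state=(1.118, -1.792)
t=1.000: state=(0.720, -2.148)
t=1.200: state=(0.278, -2.223)
t=1.400: state=(-0.148, -1.981)
t=1.460: state=(-0.263, -1.854)
next step: t=1.470: state=(-0.281, -1.831) — theta has crossed -0.28
linear interpolation between t=1.460 (-0.26286) and t=1.470 (-0.28129) → t≈1.469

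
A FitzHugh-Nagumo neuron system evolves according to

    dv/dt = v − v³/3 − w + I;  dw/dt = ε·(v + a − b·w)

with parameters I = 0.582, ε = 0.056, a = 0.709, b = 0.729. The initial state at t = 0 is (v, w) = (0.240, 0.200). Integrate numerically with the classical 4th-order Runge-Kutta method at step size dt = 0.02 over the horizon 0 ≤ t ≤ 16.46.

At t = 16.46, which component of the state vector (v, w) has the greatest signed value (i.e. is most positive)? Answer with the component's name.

largest component: w

t=0.000: state=(0.240, 0.200)
step 1 (dt=0.02): k1=(0.617, 0.045), k2=(0.623, 0.045), k3=(0.623, 0.045), k4=(0.628, 0.046); state += dt/6·(k1+2k2+2k3+k4)
t=0.020: state=(0.252, 0.201)
t=0.040: state=(0.265, 0.202)
t=0.060: state=(0.278, 0.203)
continuing one RK4 step at a time; state shown every 50 steps (Δt=1):
t=1.000: state=(1.102, 0.266)
t=2.000: state=(1.720, 0.376)
t=3.000: state=(1.783, 0.497)
t=4.000: state=(1.742, 0.612)
t=5.000: state=(1.689, 0.721)
t=6.000: state=(1.632, 0.822)
t=7.000: state=(1.574, 0.916)
t=8.000: state=(1.513, 1.003)
t=9.000: state=(1.449, 1.083)
t=10.000: state=(1.380, 1.156)
t=11.000: state=(1.306, 1.223)
t=12.000: state=(1.224, 1.282)
t=13.000: state=(1.129, 1.334)
t=14.000: state=(1.014, 1.379)
t=15.000: state=(0.860, 1.414)
t=16.000: state=(0.621, 1.438)
t=16.460: state=(0.450, 1.443)
compare at T: v=0.450, w=1.443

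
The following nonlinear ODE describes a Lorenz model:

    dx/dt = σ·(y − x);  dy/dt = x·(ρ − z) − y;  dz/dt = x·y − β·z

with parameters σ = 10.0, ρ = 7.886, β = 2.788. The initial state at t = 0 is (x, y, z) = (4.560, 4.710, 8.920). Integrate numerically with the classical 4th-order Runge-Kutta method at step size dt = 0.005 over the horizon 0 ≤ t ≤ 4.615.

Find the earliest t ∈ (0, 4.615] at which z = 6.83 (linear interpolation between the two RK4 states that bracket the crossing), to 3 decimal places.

t=0.000: state=(4.560, 4.710, 8.920)
step 1 (dt=0.005): k1=(1.500, -9.425, -3.391), k2=(1.227, -9.367, -3.458), k3=(1.235, -9.365, -3.460), k4=(0.970, -9.306, -3.528); state += dt/6·(k1+2k2+2k3+k4)
t=0.005: state=(4.566, 4.663, 8.903)
t=0.010: state=(4.570, 4.617, 8.885)
t=0.015: state=(4.571, 4.571, 8.866)
continuing one RK4 step at a time; state shown every 40 steps (Δt=0.2):
t=0.200: state=(3.891, 3.471, 7.685)
t=0.310: state=(3.546, 3.353, 6.837)
next step: t=0.315: state=(3.537, 3.355, 6.802) — z has crossed 6.83
linear interpolation between t=0.310 (6.83744) and t=0.315 (6.80176) → t≈0.311

t = 0.311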